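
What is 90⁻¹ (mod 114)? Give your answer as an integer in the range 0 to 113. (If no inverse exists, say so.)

Euclidean algorithm on 114, 90:
114 = 1×90 + 24
90 = 3×24 + 18
24 = 1×18 + 6
18 = 3×6 + 0
gcd(90, 114) = 6 ≠ 1, so 90 has no multiplicative inverse modulo 114.

no inverse exists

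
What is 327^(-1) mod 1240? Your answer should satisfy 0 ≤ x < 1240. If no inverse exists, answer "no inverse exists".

Apply the Euclidean algorithm to 1240 and 327:
1240 = 3·327 + 259
327 = 1·259 + 68
259 = 3·68 + 55
68 = 1·55 + 13
55 = 4·13 + 3
13 = 4·3 + 1
3 = 3·1 + 0
gcd = 1, so the inverse exists. Back-substitute:
1 = 13 − 4·3
1 = −4·55 + 17·13
1 = 17·68 − 21·55
1 = −21·259 + 80·68
1 = 80·327 − 101·259
1 = −101·1240 + 383·327
So 327·383 ≡ 1 (mod 1240).

383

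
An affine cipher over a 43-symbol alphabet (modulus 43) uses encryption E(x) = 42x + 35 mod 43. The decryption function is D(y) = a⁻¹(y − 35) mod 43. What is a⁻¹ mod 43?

gcd(43, 42) by repeated division:
43 = 1*42 + 1
42 = 42*1 + 0
The gcd is 1. Working backward:
1 = 43 − 42
Hence 42⁻¹ ≡ -1 ≡ 42 (mod 43).

42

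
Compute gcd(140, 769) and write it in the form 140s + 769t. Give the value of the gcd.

Repeated division:
769 = 5*140 + 69
140 = 2*69 + 2
69 = 34*2 + 1
2 = 2*1 + 0
gcd(140, 769) = 1.
Working backward:
1 = 69 − 34·2
1 = −34·140 + 69·69
1 = 69·769 − 379·140
So 1 = (69)·769 + (-379)·140.

1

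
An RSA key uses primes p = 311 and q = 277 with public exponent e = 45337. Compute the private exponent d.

19993

φ(n) = (p−1)(q−1) = 310·276 = 85560.
Need d with 45337·d ≡ 1 (mod 85560). Apply the extended Euclidean algorithm:
85560 = 1×45337 + 40223
45337 = 1×40223 + 5114
40223 = 7×5114 + 4425
5114 = 1×4425 + 689
4425 = 6×689 + 291
689 = 2×291 + 107
291 = 2×107 + 77
107 = 1×77 + 30
77 = 2×30 + 17
30 = 1×17 + 13
17 = 1×13 + 4
13 = 3×4 + 1
4 = 4×1 + 0
Back-substitute:
1 = 13 − 3·4
1 = −3·17 + 4·13
1 = 4·30 − 7·17
1 = −7·77 + 18·30
1 = 18·107 − 25·77
1 = −25·291 + 68·107
1 = 68·689 − 161·291
1 = −161·4425 + 1034·689
1 = 1034·5114 − 1195·4425
1 = −1195·40223 + 9399·5114
1 = 9399·45337 − 10594·40223
1 = −10594·85560 + 19993·45337
So 45337·19993 ≡ 1 (mod 85560), hence d = 19993.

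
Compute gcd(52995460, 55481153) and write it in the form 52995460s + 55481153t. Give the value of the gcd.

Repeated division:
55481153 = 1×52995460 + 2485693
52995460 = 21×2485693 + 795907
2485693 = 3×795907 + 97972
795907 = 8×97972 + 12131
97972 = 8×12131 + 924
12131 = 13×924 + 119
924 = 7×119 + 91
119 = 1×91 + 28
91 = 3×28 + 7
28 = 4×7 + 0
gcd(52995460, 55481153) = 7.
Express as a combination:
7 = 91 − 3·28
7 = −3·119 + 4·91
7 = 4·924 − 31·119
7 = −31·12131 + 407·924
7 = 407·97972 − 3287·12131
7 = −3287·795907 + 26703·97972
7 = 26703·2485693 − 83396·795907
7 = −83396·52995460 + 1778019·2485693
7 = 1778019·55481153 − 1861415·52995460
So 7 = (1778019)·55481153 + (-1861415)·52995460.

7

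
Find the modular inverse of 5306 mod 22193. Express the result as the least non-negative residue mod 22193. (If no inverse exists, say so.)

Apply the Euclidean algorithm to 22193 and 5306:
22193 = 4·5306 + 969
5306 = 5·969 + 461
969 = 2·461 + 47
461 = 9·47 + 38
47 = 1·38 + 9
38 = 4·9 + 2
9 = 4·2 + 1
2 = 2·1 + 0
Since gcd(5306, 22193) = 1, back-substitute to write 1 as a combination:
1 = 9 − 4·2
1 = −4·38 + 17·9
1 = 17·47 − 21·38
1 = −21·461 + 206·47
1 = 206·969 − 433·461
1 = −433·5306 + 2371·969
1 = 2371·22193 − 9917·5306
So 5306·(-9917) ≡ 1 (mod 22193), and -9917 ≡ 12276 (mod 22193).

12276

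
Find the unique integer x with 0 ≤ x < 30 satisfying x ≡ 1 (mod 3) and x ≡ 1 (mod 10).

1

Write x = 1 + 3·k. Then 3·k ≡ 1 − 1 ≡ 0 (mod 10).
Need 3⁻¹ mod 10. Extended Euclid on (10, 3):
10 = 3*3 + 1
3 = 3*1 + 0
Back-substitute:
1 = 10 − 3·3
3⁻¹ ≡ 7 (mod 10), so k ≡ 7·0 ≡ 0 (mod 10).
x = 1 + 3·0 = 1.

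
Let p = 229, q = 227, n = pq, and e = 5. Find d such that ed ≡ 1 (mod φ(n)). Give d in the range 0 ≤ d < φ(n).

φ(n) = (p−1)(q−1) = 228·226 = 51528.
Need d with 5·d ≡ 1 (mod 51528). Apply the extended Euclidean algorithm:
51528 = 10305*5 + 3
5 = 1*3 + 2
3 = 1*2 + 1
2 = 2*1 + 0
Back-substitute:
1 = 3 − 2
1 = −5 + 2·3
1 = 2·51528 − 20611·5
So 5·(-20611) ≡ 1 (mod 51528), hence d ≡ -20611 ≡ 30917 (mod 51528).

30917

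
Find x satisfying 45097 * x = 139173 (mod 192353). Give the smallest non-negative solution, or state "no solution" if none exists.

First find gcd(45097, 192353):
192353 = 4×45097 + 11965
45097 = 3×11965 + 9202
11965 = 1×9202 + 2763
9202 = 3×2763 + 913
2763 = 3×913 + 24
913 = 38×24 + 1
24 = 24×1 + 0
gcd = 1, so a unique solution mod 192353 exists.
Back-substitute for the Bézout coefficients:
1 = 913 − 38·24
1 = −38·2763 + 115·913
1 = 115·9202 − 383·2763
1 = −383·11965 + 498·9202
1 = 498·45097 − 1877·11965
1 = −1877·192353 + 8006·45097
So 45097·(8006) ≡ 1 (mod 192353), giving 45097⁻¹ ≡ 8006.
x ≡ 45097⁻¹·139173 ≡ 8006·139173 ≡ 110462 (mod 192353).

110462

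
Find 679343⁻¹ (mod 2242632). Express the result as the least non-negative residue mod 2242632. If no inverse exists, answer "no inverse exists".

Euclidean algorithm on 2242632, 679343:
2242632 = 3×679343 + 204603
679343 = 3×204603 + 65534
204603 = 3×65534 + 8001
65534 = 8×8001 + 1526
8001 = 5×1526 + 371
1526 = 4×371 + 42
371 = 8×42 + 35
42 = 1×35 + 7
35 = 5×7 + 0
Since gcd = 7 > 1, 679343 is not a unit mod 2242632.

no inverse exists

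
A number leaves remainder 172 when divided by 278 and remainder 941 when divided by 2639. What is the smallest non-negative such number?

98584

Write x = 172 + 278·k. Then 278·k ≡ 941 − 172 ≡ 769 (mod 2639).
Need 278⁻¹ mod 2639. Extended Euclid on (2639, 278):
2639 = 9·278 + 137
278 = 2·137 + 4
137 = 34·4 + 1
4 = 4·1 + 0
Back-substitute:
1 = 137 − 34·4
1 = −34·278 + 69·137
1 = 69·2639 − 655·278
278⁻¹ ≡ 1984 (mod 2639), so k ≡ 1984·769 ≡ 354 (mod 2639).
x = 172 + 278·354 = 98584.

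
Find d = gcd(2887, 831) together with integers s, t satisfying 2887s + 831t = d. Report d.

1

Repeated division:
2887 = 3*831 + 394
831 = 2*394 + 43
394 = 9*43 + 7
43 = 6*7 + 1
7 = 7*1 + 0
gcd(2887, 831) = 1.
Express as a combination:
1 = 43 − 6·7
1 = −6·394 + 55·43
1 = 55·831 − 116·394
1 = −116·2887 + 403·831
So 1 = (-116)·2887 + (403)·831.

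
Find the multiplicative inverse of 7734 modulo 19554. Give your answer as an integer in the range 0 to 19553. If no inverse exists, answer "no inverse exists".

no inverse exists

Compute gcd(7734, 19554):
19554 = 2·7734 + 4086
7734 = 1·4086 + 3648
4086 = 1·3648 + 438
3648 = 8·438 + 144
438 = 3·144 + 6
144 = 24·6 + 0
gcd(7734, 19554) = 6 ≠ 1, so 7734 has no multiplicative inverse modulo 19554.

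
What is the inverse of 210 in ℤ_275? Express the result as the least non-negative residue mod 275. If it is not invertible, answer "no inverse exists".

no inverse exists

Compute gcd(210, 275):
275 = 1*210 + 65
210 = 3*65 + 15
65 = 4*15 + 5
15 = 3*5 + 0
gcd(210, 275) = 5 ≠ 1, so 210 has no multiplicative inverse modulo 275.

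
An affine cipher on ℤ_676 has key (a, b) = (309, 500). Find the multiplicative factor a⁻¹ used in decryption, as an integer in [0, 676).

641

Apply the Euclidean algorithm to 676 and 309:
676 = 2·309 + 58
309 = 5·58 + 19
58 = 3·19 + 1
19 = 19·1 + 0
The gcd is 1. Working backward:
1 = 58 − 3·19
1 = −3·309 + 16·58
1 = 16·676 − 35·309
So 309·(-35) ≡ 1 (mod 676), and -35 ≡ 641 (mod 676).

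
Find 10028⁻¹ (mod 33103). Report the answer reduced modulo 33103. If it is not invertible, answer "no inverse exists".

7807

Run Euclid on (33103, 10028):
33103 = 3·10028 + 3019
10028 = 3·3019 + 971
3019 = 3·971 + 106
971 = 9·106 + 17
106 = 6·17 + 4
17 = 4·4 + 1
4 = 4·1 + 0
gcd = 1, so the inverse exists. Back-substitute:
1 = 17 − 4·4
1 = −4·106 + 25·17
1 = 25·971 − 229·106
1 = −229·3019 + 712·971
1 = 712·10028 − 2365·3019
1 = −2365·33103 + 7807·10028
So 10028·7807 ≡ 1 (mod 33103).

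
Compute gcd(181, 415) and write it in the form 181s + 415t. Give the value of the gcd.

Euclidean algorithm:
415 = 2·181 + 53
181 = 3·53 + 22
53 = 2·22 + 9
22 = 2·9 + 4
9 = 2·4 + 1
4 = 4·1 + 0
gcd(181, 415) = 1.
Working backward:
1 = 9 − 2·4
1 = −2·22 + 5·9
1 = 5·53 − 12·22
1 = −12·181 + 41·53
1 = 41·415 − 94·181
So 1 = (41)·415 + (-94)·181.

1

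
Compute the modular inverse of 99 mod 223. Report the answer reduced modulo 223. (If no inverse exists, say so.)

gcd(223, 99) by repeated division:
223 = 2×99 + 25
99 = 3×25 + 24
25 = 1×24 + 1
24 = 24×1 + 0
gcd = 1, so the inverse exists. Back-substitute:
1 = 25 − 24
1 = −99 + 4·25
1 = 4·223 − 9·99
Hence 99⁻¹ ≡ -9 ≡ 214 (mod 223).

214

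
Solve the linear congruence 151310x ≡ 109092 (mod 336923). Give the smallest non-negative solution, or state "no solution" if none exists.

First find gcd(151310, 336923):
336923 = 2·151310 + 34303
151310 = 4·34303 + 14098
34303 = 2·14098 + 6107
14098 = 2·6107 + 1884
6107 = 3·1884 + 455
1884 = 4·455 + 64
455 = 7·64 + 7
64 = 9·7 + 1
7 = 7·1 + 0
gcd = 1, so a unique solution mod 336923 exists.
Back-substitute for the Bézout coefficients:
1 = 64 − 9·7
1 = −9·455 + 64·64
1 = 64·1884 − 265·455
1 = −265·6107 + 859·1884
1 = 859·14098 − 1983·6107
1 = −1983·34303 + 4825·14098
1 = 4825·151310 − 21283·34303
1 = −21283·336923 + 47391·151310
So 151310·(47391) ≡ 1 (mod 336923), giving 151310⁻¹ ≡ 47391.
x ≡ 151310⁻¹·109092 ≡ 47391·109092 ≡ 232460 (mod 336923).

232460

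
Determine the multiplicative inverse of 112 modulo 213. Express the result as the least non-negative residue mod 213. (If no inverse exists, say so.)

97

gcd(213, 112) by repeated division:
213 = 1·112 + 101
112 = 1·101 + 11
101 = 9·11 + 2
11 = 5·2 + 1
2 = 2·1 + 0
gcd = 1, so the inverse exists. Back-substitute:
1 = 11 − 5·2
1 = −5·101 + 46·11
1 = 46·112 − 51·101
1 = −51·213 + 97·112
So 112·97 ≡ 1 (mod 213).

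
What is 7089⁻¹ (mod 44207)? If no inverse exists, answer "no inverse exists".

1559

gcd(44207, 7089) by repeated division:
44207 = 6×7089 + 1673
7089 = 4×1673 + 397
1673 = 4×397 + 85
397 = 4×85 + 57
85 = 1×57 + 28
57 = 2×28 + 1
28 = 28×1 + 0
The gcd is 1. Working backward:
1 = 57 − 2·28
1 = −2·85 + 3·57
1 = 3·397 − 14·85
1 = −14·1673 + 59·397
1 = 59·7089 − 250·1673
1 = −250·44207 + 1559·7089
So 7089·1559 ≡ 1 (mod 44207).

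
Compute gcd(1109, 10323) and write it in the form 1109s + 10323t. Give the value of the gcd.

1

Repeated division:
10323 = 9*1109 + 342
1109 = 3*342 + 83
342 = 4*83 + 10
83 = 8*10 + 3
10 = 3*3 + 1
3 = 3*1 + 0
gcd(1109, 10323) = 1.
Back-substituting:
1 = 10 − 3·3
1 = −3·83 + 25·10
1 = 25·342 − 103·83
1 = −103·1109 + 334·342
1 = 334·10323 − 3109·1109
So 1 = (334)·10323 + (-3109)·1109.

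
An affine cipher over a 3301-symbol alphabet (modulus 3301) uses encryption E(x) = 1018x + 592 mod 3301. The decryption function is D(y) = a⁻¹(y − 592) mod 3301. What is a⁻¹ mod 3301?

Run Euclid on (3301, 1018):
3301 = 3×1018 + 247
1018 = 4×247 + 30
247 = 8×30 + 7
30 = 4×7 + 2
7 = 3×2 + 1
2 = 2×1 + 0
Since gcd(1018, 3301) = 1, back-substitute to write 1 as a combination:
1 = 7 − 3·2
1 = −3·30 + 13·7
1 = 13·247 − 107·30
1 = −107·1018 + 441·247
1 = 441·3301 − 1430·1018
Thus 1018·(-1430) ≡ 1 (mod 3301); reducing, -1430 mod 3301 = 1871.

1871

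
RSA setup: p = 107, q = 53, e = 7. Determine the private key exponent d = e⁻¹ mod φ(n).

1575

φ(n) = (p−1)(q−1) = 106·52 = 5512.
Need d with 7·d ≡ 1 (mod 5512). Apply the extended Euclidean algorithm:
5512 = 787×7 + 3
7 = 2×3 + 1
3 = 3×1 + 0
Back-substitute:
1 = 7 − 2·3
1 = −2·5512 + 1575·7
So 7·1575 ≡ 1 (mod 5512), hence d = 1575.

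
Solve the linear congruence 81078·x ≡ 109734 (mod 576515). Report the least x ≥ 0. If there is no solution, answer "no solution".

First find gcd(81078, 576515):
576515 = 7×81078 + 8969
81078 = 9×8969 + 357
8969 = 25×357 + 44
357 = 8×44 + 5
44 = 8×5 + 4
5 = 1×4 + 1
4 = 4×1 + 0
gcd = 1, so a unique solution mod 576515 exists.
Back-substitute for the Bézout coefficients:
1 = 5 − 4
1 = −44 + 9·5
1 = 9·357 − 73·44
1 = −73·8969 + 1834·357
1 = 1834·81078 − 16579·8969
1 = −16579·576515 + 117887·81078
So 81078·(117887) ≡ 1 (mod 576515), giving 81078⁻¹ ≡ 117887.
x ≡ 81078⁻¹·109734 ≡ 117887·109734 ≡ 368488 (mod 576515).

368488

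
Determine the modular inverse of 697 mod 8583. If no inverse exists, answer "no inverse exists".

Apply the Euclidean algorithm to 8583 and 697:
8583 = 12·697 + 219
697 = 3·219 + 40
219 = 5·40 + 19
40 = 2·19 + 2
19 = 9·2 + 1
2 = 2·1 + 0
The gcd is 1. Working backward:
1 = 19 − 9·2
1 = −9·40 + 19·19
1 = 19·219 − 104·40
1 = −104·697 + 331·219
1 = 331·8583 − 4076·697
Thus 697·(-4076) ≡ 1 (mod 8583); reducing, -4076 mod 8583 = 4507.

4507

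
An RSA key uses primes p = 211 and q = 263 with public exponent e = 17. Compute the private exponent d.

φ(n) = (p−1)(q−1) = 210·262 = 55020.
Need d with 17·d ≡ 1 (mod 55020). Apply the extended Euclidean algorithm:
55020 = 3236×17 + 8
17 = 2×8 + 1
8 = 8×1 + 0
Back-substitute:
1 = 17 − 2·8
1 = −2·55020 + 6473·17
So 17·6473 ≡ 1 (mod 55020), hence d = 6473.

6473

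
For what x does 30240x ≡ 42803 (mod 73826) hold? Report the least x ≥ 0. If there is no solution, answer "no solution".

no solution

gcd(30240, 73826):
73826 = 2*30240 + 13346
30240 = 2*13346 + 3548
13346 = 3*3548 + 2702
3548 = 1*2702 + 846
2702 = 3*846 + 164
846 = 5*164 + 26
164 = 6*26 + 8
26 = 3*8 + 2
8 = 4*2 + 0
gcd = 2, but 2 ∤ 42803, so the congruence has no solution.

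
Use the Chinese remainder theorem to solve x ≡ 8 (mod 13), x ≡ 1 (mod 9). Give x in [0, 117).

73

Write x = 8 + 13·k. Then 13·k ≡ 1 − 8 ≡ 2 (mod 9).
Need 13⁻¹ mod 9. Extended Euclid on (9, 4):
9 = 2×4 + 1
4 = 4×1 + 0
Back-substitute:
1 = 9 − 2·4
13⁻¹ ≡ 7 (mod 9), so k ≡ 7·2 ≡ 5 (mod 9).
x = 8 + 13·5 = 73.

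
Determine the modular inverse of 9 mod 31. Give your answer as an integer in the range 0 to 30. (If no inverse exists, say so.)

Run Euclid on (31, 9):
31 = 3*9 + 4
9 = 2*4 + 1
4 = 4*1 + 0
The gcd is 1. Working backward:
1 = 9 − 2·4
1 = −2·31 + 7·9
So 9·7 ≡ 1 (mod 31).

7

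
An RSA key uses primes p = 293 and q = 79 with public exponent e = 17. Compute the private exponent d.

17417

φ(n) = (p−1)(q−1) = 292·78 = 22776.
Need d with 17·d ≡ 1 (mod 22776). Apply the extended Euclidean algorithm:
22776 = 1339*17 + 13
17 = 1*13 + 4
13 = 3*4 + 1
4 = 4*1 + 0
Back-substitute:
1 = 13 − 3·4
1 = −3·17 + 4·13
1 = 4·22776 − 5359·17
So 17·(-5359) ≡ 1 (mod 22776), hence d ≡ -5359 ≡ 17417 (mod 22776).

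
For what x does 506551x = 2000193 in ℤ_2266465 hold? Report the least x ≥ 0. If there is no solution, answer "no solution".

First find gcd(506551, 2266465):
2266465 = 4*506551 + 240261
506551 = 2*240261 + 26029
240261 = 9*26029 + 6000
26029 = 4*6000 + 2029
6000 = 2*2029 + 1942
2029 = 1*1942 + 87
1942 = 22*87 + 28
87 = 3*28 + 3
28 = 9*3 + 1
3 = 3*1 + 0
gcd = 1, so a unique solution mod 2266465 exists.
Back-substitute for the Bézout coefficients:
1 = 28 − 9·3
1 = −9·87 + 28·28
1 = 28·1942 − 625·87
1 = −625·2029 + 653·1942
1 = 653·6000 − 1931·2029
1 = −1931·26029 + 8377·6000
1 = 8377·240261 − 77324·26029
1 = −77324·506551 + 163025·240261
1 = 163025·2266465 − 729424·506551
So 506551·(-729424) ≡ 1 (mod 2266465), giving 506551⁻¹ ≡ 1537041.
x ≡ 506551⁻¹·2000193 ≡ 1537041·2000193 ≡ 469153 (mod 2266465).

469153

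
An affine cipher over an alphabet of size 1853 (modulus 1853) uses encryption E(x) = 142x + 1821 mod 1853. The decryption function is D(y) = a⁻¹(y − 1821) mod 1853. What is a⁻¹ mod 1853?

gcd(1853, 142) by repeated division:
1853 = 13×142 + 7
142 = 20×7 + 2
7 = 3×2 + 1
2 = 2×1 + 0
gcd = 1, so the inverse exists. Back-substitute:
1 = 7 − 3·2
1 = −3·142 + 61·7
1 = 61·1853 − 796·142
Thus 142·(-796) ≡ 1 (mod 1853); reducing, -796 mod 1853 = 1057.

1057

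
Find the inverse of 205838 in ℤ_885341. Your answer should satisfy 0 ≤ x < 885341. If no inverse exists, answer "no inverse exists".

241084

Run Euclid on (885341, 205838):
885341 = 4*205838 + 61989
205838 = 3*61989 + 19871
61989 = 3*19871 + 2376
19871 = 8*2376 + 863
2376 = 2*863 + 650
863 = 1*650 + 213
650 = 3*213 + 11
213 = 19*11 + 4
11 = 2*4 + 3
4 = 1*3 + 1
3 = 3*1 + 0
gcd = 1, so the inverse exists. Back-substitute:
1 = 4 − 3
1 = −11 + 3·4
1 = 3·213 − 58·11
1 = −58·650 + 177·213
1 = 177·863 − 235·650
1 = −235·2376 + 647·863
1 = 647·19871 − 5411·2376
1 = −5411·61989 + 16880·19871
1 = 16880·205838 − 56051·61989
1 = −56051·885341 + 241084·205838
So 205838·241084 ≡ 1 (mod 885341).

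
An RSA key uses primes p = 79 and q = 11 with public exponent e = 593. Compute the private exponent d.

φ(n) = (p−1)(q−1) = 78·10 = 780.
Need d with 593·d ≡ 1 (mod 780). Apply the extended Euclidean algorithm:
780 = 1*593 + 187
593 = 3*187 + 32
187 = 5*32 + 27
32 = 1*27 + 5
27 = 5*5 + 2
5 = 2*2 + 1
2 = 2*1 + 0
Back-substitute:
1 = 5 − 2·2
1 = −2·27 + 11·5
1 = 11·32 − 13·27
1 = −13·187 + 76·32
1 = 76·593 − 241·187
1 = −241·780 + 317·593
So 593·317 ≡ 1 (mod 780), hence d = 317.

317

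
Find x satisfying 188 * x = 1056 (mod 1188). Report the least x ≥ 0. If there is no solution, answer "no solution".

132

First find gcd(188, 1188):
1188 = 6×188 + 60
188 = 3×60 + 8
60 = 7×8 + 4
8 = 2×4 + 0
gcd = 4 and 4 | 1056, so solutions exist. Divide through by 4: 47x ≡ 264 (mod 297).
Now find 47⁻¹ mod 297:
297 = 6·47 + 15
47 = 3·15 + 2
15 = 7·2 + 1
2 = 2·1 + 0
Back-substitute:
1 = 15 − 7·2
1 = −7·47 + 22·15
1 = 22·297 − 139·47
So 47·(-139) ≡ 1 (mod 297), i.e. 47⁻¹ ≡ 158.
Then x ≡ 158·264 ≡ 132 (mod 297); the smallest non-negative solution is x = 132.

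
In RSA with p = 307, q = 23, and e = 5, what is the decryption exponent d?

2693

φ(n) = (p−1)(q−1) = 306·22 = 6732.
Need d with 5·d ≡ 1 (mod 6732). Apply the extended Euclidean algorithm:
6732 = 1346*5 + 2
5 = 2*2 + 1
2 = 2*1 + 0
Back-substitute:
1 = 5 − 2·2
1 = −2·6732 + 2693·5
So 5·2693 ≡ 1 (mod 6732), hence d = 2693.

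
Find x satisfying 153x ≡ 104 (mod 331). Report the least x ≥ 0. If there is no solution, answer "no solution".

230

First find gcd(153, 331):
331 = 2×153 + 25
153 = 6×25 + 3
25 = 8×3 + 1
3 = 3×1 + 0
gcd = 1, so a unique solution mod 331 exists.
Back-substitute for the Bézout coefficients:
1 = 25 − 8·3
1 = −8·153 + 49·25
1 = 49·331 − 106·153
So 153·(-106) ≡ 1 (mod 331), giving 153⁻¹ ≡ 225.
x ≡ 153⁻¹·104 ≡ 225·104 ≡ 230 (mod 331).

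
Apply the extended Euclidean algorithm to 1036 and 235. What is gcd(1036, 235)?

Euclidean algorithm:
1036 = 4×235 + 96
235 = 2×96 + 43
96 = 2×43 + 10
43 = 4×10 + 3
10 = 3×3 + 1
3 = 3×1 + 0
gcd(1036, 235) = 1.
Express as a combination:
1 = 10 − 3·3
1 = −3·43 + 13·10
1 = 13·96 − 29·43
1 = −29·235 + 71·96
1 = 71·1036 − 313·235
So 1 = (71)·1036 + (-313)·235.

1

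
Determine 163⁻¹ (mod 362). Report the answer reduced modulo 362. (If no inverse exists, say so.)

gcd(362, 163) by repeated division:
362 = 2·163 + 36
163 = 4·36 + 19
36 = 1·19 + 17
19 = 1·17 + 2
17 = 8·2 + 1
2 = 2·1 + 0
Since gcd(163, 362) = 1, back-substitute to write 1 as a combination:
1 = 17 − 8·2
1 = −8·19 + 9·17
1 = 9·36 − 17·19
1 = −17·163 + 77·36
1 = 77·362 − 171·163
Hence 163⁻¹ ≡ -171 ≡ 191 (mod 362).

191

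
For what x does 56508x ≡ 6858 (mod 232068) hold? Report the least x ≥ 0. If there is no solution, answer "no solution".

gcd(56508, 232068):
232068 = 4*56508 + 6036
56508 = 9*6036 + 2184
6036 = 2*2184 + 1668
2184 = 1*1668 + 516
1668 = 3*516 + 120
516 = 4*120 + 36
120 = 3*36 + 12
36 = 3*12 + 0
gcd = 12, but 12 ∤ 6858, so the congruence has no solution.

no solution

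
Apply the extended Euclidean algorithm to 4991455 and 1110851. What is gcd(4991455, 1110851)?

Apply Euclid's algorithm to 4991455 and 1110851:
4991455 = 4·1110851 + 548051
1110851 = 2·548051 + 14749
548051 = 37·14749 + 2338
14749 = 6·2338 + 721
2338 = 3·721 + 175
721 = 4·175 + 21
175 = 8·21 + 7
21 = 3·7 + 0
gcd(4991455, 1110851) = 7.
Express as a combination:
7 = 175 − 8·21
7 = −8·721 + 33·175
7 = 33·2338 − 107·721
7 = −107·14749 + 675·2338
7 = 675·548051 − 25082·14749
7 = −25082·1110851 + 50839·548051
7 = 50839·4991455 − 228438·1110851
So 7 = (50839)·4991455 + (-228438)·1110851.

7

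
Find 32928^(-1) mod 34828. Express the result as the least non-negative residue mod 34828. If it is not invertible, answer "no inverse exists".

no inverse exists

Euclidean algorithm on 34828, 32928:
34828 = 1·32928 + 1900
32928 = 17·1900 + 628
1900 = 3·628 + 16
628 = 39·16 + 4
16 = 4·4 + 0
gcd(32928, 34828) = 4 ≠ 1, so 32928 has no multiplicative inverse modulo 34828.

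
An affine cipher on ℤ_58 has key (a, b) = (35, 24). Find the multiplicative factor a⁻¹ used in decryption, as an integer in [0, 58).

Apply the Euclidean algorithm to 58 and 35:
58 = 1×35 + 23
35 = 1×23 + 12
23 = 1×12 + 11
12 = 1×11 + 1
11 = 11×1 + 0
gcd = 1, so the inverse exists. Back-substitute:
1 = 12 − 11
1 = −23 + 2·12
1 = 2·35 − 3·23
1 = −3·58 + 5·35
So 35·5 ≡ 1 (mod 58).

5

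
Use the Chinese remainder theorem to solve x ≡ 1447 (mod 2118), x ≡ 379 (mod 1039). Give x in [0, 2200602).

Write x = 1447 + 2118·k. Then 2118·k ≡ 379 − 1447 ≡ 1010 (mod 1039).
Need 2118⁻¹ mod 1039. Extended Euclid on (1039, 40):
1039 = 25×40 + 39
40 = 1×39 + 1
39 = 39×1 + 0
Back-substitute:
1 = 40 − 39
1 = −1039 + 26·40
2118⁻¹ ≡ 26 (mod 1039), so k ≡ 26·1010 ≡ 285 (mod 1039).
x = 1447 + 2118·285 = 605077.

605077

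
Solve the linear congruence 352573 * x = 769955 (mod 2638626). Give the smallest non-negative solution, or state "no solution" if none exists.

First find gcd(352573, 2638626):
2638626 = 7×352573 + 170615
352573 = 2×170615 + 11343
170615 = 15×11343 + 470
11343 = 24×470 + 63
470 = 7×63 + 29
63 = 2×29 + 5
29 = 5×5 + 4
5 = 1×4 + 1
4 = 4×1 + 0
gcd = 1, so a unique solution mod 2638626 exists.
Back-substitute for the Bézout coefficients:
1 = 5 − 4
1 = −29 + 6·5
1 = 6·63 − 13·29
1 = −13·470 + 97·63
1 = 97·11343 − 2341·470
1 = −2341·170615 + 35212·11343
1 = 35212·352573 − 72765·170615
1 = −72765·2638626 + 544567·352573
So 352573·(544567) ≡ 1 (mod 2638626), giving 352573⁻¹ ≡ 544567.
x ≡ 352573⁻¹·769955 ≡ 544567·769955 ≡ 1219955 (mod 2638626).

1219955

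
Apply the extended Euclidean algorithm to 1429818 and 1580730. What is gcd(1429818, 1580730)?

6

Repeated division:
1580730 = 1×1429818 + 150912
1429818 = 9×150912 + 71610
150912 = 2×71610 + 7692
71610 = 9×7692 + 2382
7692 = 3×2382 + 546
2382 = 4×546 + 198
546 = 2×198 + 150
198 = 1×150 + 48
150 = 3×48 + 6
48 = 8×6 + 0
gcd(1429818, 1580730) = 6.
Back-substituting:
6 = 150 − 3·48
6 = −3·198 + 4·150
6 = 4·546 − 11·198
6 = −11·2382 + 48·546
6 = 48·7692 − 155·2382
6 = −155·71610 + 1443·7692
6 = 1443·150912 − 3041·71610
6 = −3041·1429818 + 28812·150912
6 = 28812·1580730 − 31853·1429818
So 6 = (28812)·1580730 + (-31853)·1429818.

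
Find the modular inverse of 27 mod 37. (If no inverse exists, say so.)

Run Euclid on (37, 27):
37 = 1×27 + 10
27 = 2×10 + 7
10 = 1×7 + 3
7 = 2×3 + 1
3 = 3×1 + 0
The gcd is 1. Working backward:
1 = 7 − 2·3
1 = −2·10 + 3·7
1 = 3·27 − 8·10
1 = −8·37 + 11·27
So 27·11 ≡ 1 (mod 37).

11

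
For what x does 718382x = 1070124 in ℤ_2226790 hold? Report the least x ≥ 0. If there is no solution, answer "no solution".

643152

First find gcd(718382, 2226790):
2226790 = 3*718382 + 71644
718382 = 10*71644 + 1942
71644 = 36*1942 + 1732
1942 = 1*1732 + 210
1732 = 8*210 + 52
210 = 4*52 + 2
52 = 26*2 + 0
gcd = 2 and 2 | 1070124, so solutions exist. Divide through by 2: 359191x ≡ 535062 (mod 1113395).
Now find 359191⁻¹ mod 1113395:
1113395 = 3×359191 + 35822
359191 = 10×35822 + 971
35822 = 36×971 + 866
971 = 1×866 + 105
866 = 8×105 + 26
105 = 4×26 + 1
26 = 26×1 + 0
Back-substitute:
1 = 105 − 4·26
1 = −4·866 + 33·105
1 = 33·971 − 37·866
1 = −37·35822 + 1365·971
1 = 1365·359191 − 13687·35822
1 = −13687·1113395 + 42426·359191
So 359191⁻¹ ≡ 42426 (mod 1113395).
Then x ≡ 42426·535062 ≡ 643152 (mod 1113395); the smallest non-negative solution is x = 643152.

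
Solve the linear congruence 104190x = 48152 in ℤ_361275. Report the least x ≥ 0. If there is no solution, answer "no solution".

no solution

gcd(104190, 361275):
361275 = 3*104190 + 48705
104190 = 2*48705 + 6780
48705 = 7*6780 + 1245
6780 = 5*1245 + 555
1245 = 2*555 + 135
555 = 4*135 + 15
135 = 9*15 + 0
gcd = 15, but 15 ∤ 48152, so the congruence has no solution.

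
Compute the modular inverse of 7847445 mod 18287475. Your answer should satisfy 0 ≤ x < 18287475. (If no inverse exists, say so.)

Euclidean algorithm on 18287475, 7847445:
18287475 = 2*7847445 + 2592585
7847445 = 3*2592585 + 69690
2592585 = 37*69690 + 14055
69690 = 4*14055 + 13470
14055 = 1*13470 + 585
13470 = 23*585 + 15
585 = 39*15 + 0
gcd(7847445, 18287475) = 15 ≠ 1, so 7847445 has no multiplicative inverse modulo 18287475.

no inverse exists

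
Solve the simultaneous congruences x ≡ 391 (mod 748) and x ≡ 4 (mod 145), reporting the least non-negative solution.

16099

Write x = 391 + 748·k. Then 748·k ≡ 4 − 391 ≡ 48 (mod 145).
Need 748⁻¹ mod 145. Extended Euclid on (145, 23):
145 = 6·23 + 7
23 = 3·7 + 2
7 = 3·2 + 1
2 = 2·1 + 0
Back-substitute:
1 = 7 − 3·2
1 = −3·23 + 10·7
1 = 10·145 − 63·23
748⁻¹ ≡ 82 (mod 145), so k ≡ 82·48 ≡ 21 (mod 145).
x = 391 + 748·21 = 16099.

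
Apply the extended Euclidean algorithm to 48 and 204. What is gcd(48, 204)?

Repeated division:
204 = 4×48 + 12
48 = 4×12 + 0
gcd(48, 204) = 12.
Working backward:
12 = 204 − 4·48
So 12 = (1)·204 + (-4)·48.

12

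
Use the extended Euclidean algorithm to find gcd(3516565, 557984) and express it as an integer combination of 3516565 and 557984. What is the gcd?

Apply Euclid's algorithm to 3516565 and 557984:
3516565 = 6·557984 + 168661
557984 = 3·168661 + 52001
168661 = 3·52001 + 12658
52001 = 4·12658 + 1369
12658 = 9·1369 + 337
1369 = 4·337 + 21
337 = 16·21 + 1
21 = 21·1 + 0
gcd(3516565, 557984) = 1.
Back-substituting:
1 = 337 − 16·21
1 = −16·1369 + 65·337
1 = 65·12658 − 601·1369
1 = −601·52001 + 2469·12658
1 = 2469·168661 − 8008·52001
1 = −8008·557984 + 26493·168661
1 = 26493·3516565 − 166966·557984
So 1 = (26493)·3516565 + (-166966)·557984.

1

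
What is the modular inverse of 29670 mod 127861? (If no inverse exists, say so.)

gcd(127861, 29670) by repeated division:
127861 = 4×29670 + 9181
29670 = 3×9181 + 2127
9181 = 4×2127 + 673
2127 = 3×673 + 108
673 = 6×108 + 25
108 = 4×25 + 8
25 = 3×8 + 1
8 = 8×1 + 0
Since gcd(29670, 127861) = 1, back-substitute to write 1 as a combination:
1 = 25 − 3·8
1 = −3·108 + 13·25
1 = 13·673 − 81·108
1 = −81·2127 + 256·673
1 = 256·9181 − 1105·2127
1 = −1105·29670 + 3571·9181
1 = 3571·127861 − 15389·29670
So 29670·(-15389) ≡ 1 (mod 127861), and -15389 ≡ 112472 (mod 127861).

112472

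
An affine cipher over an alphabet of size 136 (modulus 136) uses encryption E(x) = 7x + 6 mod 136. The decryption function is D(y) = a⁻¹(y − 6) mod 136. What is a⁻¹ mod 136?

39

Apply the Euclidean algorithm to 136 and 7:
136 = 19·7 + 3
7 = 2·3 + 1
3 = 3·1 + 0
Since gcd(7, 136) = 1, back-substitute to write 1 as a combination:
1 = 7 − 2·3
1 = −2·136 + 39·7
So 7·39 ≡ 1 (mod 136).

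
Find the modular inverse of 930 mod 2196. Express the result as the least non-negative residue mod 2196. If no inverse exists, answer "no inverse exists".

Compute gcd(930, 2196):
2196 = 2*930 + 336
930 = 2*336 + 258
336 = 1*258 + 78
258 = 3*78 + 24
78 = 3*24 + 6
24 = 4*6 + 0
gcd(930, 2196) = 6 ≠ 1, so 930 has no multiplicative inverse modulo 2196.

no inverse exists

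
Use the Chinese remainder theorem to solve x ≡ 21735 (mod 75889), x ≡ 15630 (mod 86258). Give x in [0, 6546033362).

5933099644

Write x = 21735 + 75889·k. Then 75889·k ≡ 15630 − 21735 ≡ 80153 (mod 86258).
Need 75889⁻¹ mod 86258. Extended Euclid on (86258, 75889):
86258 = 1×75889 + 10369
75889 = 7×10369 + 3306
10369 = 3×3306 + 451
3306 = 7×451 + 149
451 = 3×149 + 4
149 = 37×4 + 1
4 = 4×1 + 0
Back-substitute:
1 = 149 − 37·4
1 = −37·451 + 112·149
1 = 112·3306 − 821·451
1 = −821·10369 + 2575·3306
1 = 2575·75889 − 18846·10369
1 = −18846·86258 + 21421·75889
75889⁻¹ ≡ 21421 (mod 86258), so k ≡ 21421·80153 ≡ 78181 (mod 86258).
x = 21735 + 75889·78181 = 5933099644.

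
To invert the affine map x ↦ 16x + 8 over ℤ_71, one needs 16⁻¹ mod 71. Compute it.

Run Euclid on (71, 16):
71 = 4*16 + 7
16 = 2*7 + 2
7 = 3*2 + 1
2 = 2*1 + 0
Since gcd(16, 71) = 1, back-substitute to write 1 as a combination:
1 = 7 − 3·2
1 = −3·16 + 7·7
1 = 7·71 − 31·16
So 16·(-31) ≡ 1 (mod 71), and -31 ≡ 40 (mod 71).

40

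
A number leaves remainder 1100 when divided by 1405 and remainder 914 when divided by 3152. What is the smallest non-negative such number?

Write x = 1100 + 1405·k. Then 1405·k ≡ 914 − 1100 ≡ 2966 (mod 3152).
Need 1405⁻¹ mod 3152. Extended Euclid on (3152, 1405):
3152 = 2×1405 + 342
1405 = 4×342 + 37
342 = 9×37 + 9
37 = 4×9 + 1
9 = 9×1 + 0
Back-substitute:
1 = 37 − 4·9
1 = −4·342 + 37·37
1 = 37·1405 − 152·342
1 = −152·3152 + 341·1405
1405⁻¹ ≡ 341 (mod 3152), so k ≡ 341·2966 ≡ 2766 (mod 3152).
x = 1100 + 1405·2766 = 3887330.

3887330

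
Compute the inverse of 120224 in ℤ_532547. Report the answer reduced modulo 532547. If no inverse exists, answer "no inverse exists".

293653

Run Euclid on (532547, 120224):
532547 = 4·120224 + 51651
120224 = 2·51651 + 16922
51651 = 3·16922 + 885
16922 = 19·885 + 107
885 = 8·107 + 29
107 = 3·29 + 20
29 = 1·20 + 9
20 = 2·9 + 2
9 = 4·2 + 1
2 = 2·1 + 0
The gcd is 1. Working backward:
1 = 9 − 4·2
1 = −4·20 + 9·9
1 = 9·29 − 13·20
1 = −13·107 + 48·29
1 = 48·885 − 397·107
1 = −397·16922 + 7591·885
1 = 7591·51651 − 23170·16922
1 = −23170·120224 + 53931·51651
1 = 53931·532547 − 238894·120224
Thus 120224·(-238894) ≡ 1 (mod 532547); reducing, -238894 mod 532547 = 293653.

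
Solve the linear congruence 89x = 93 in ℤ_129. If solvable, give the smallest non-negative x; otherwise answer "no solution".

117

First find gcd(89, 129):
129 = 1×89 + 40
89 = 2×40 + 9
40 = 4×9 + 4
9 = 2×4 + 1
4 = 4×1 + 0
gcd = 1, so a unique solution mod 129 exists.
Back-substitute for the Bézout coefficients:
1 = 9 − 2·4
1 = −2·40 + 9·9
1 = 9·89 − 20·40
1 = −20·129 + 29·89
So 89·(29) ≡ 1 (mod 129), giving 89⁻¹ ≡ 29.
x ≡ 89⁻¹·93 ≡ 29·93 ≡ 117 (mod 129).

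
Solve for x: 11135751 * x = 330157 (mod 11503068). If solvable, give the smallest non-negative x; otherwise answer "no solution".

gcd(11135751, 11503068):
11503068 = 1*11135751 + 367317
11135751 = 30*367317 + 116241
367317 = 3*116241 + 18594
116241 = 6*18594 + 4677
18594 = 3*4677 + 4563
4677 = 1*4563 + 114
4563 = 40*114 + 3
114 = 38*3 + 0
gcd = 3, but 3 ∤ 330157, so the congruence has no solution.

no solution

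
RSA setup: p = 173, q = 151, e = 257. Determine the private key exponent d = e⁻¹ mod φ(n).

23993

φ(n) = (p−1)(q−1) = 172·150 = 25800.
Need d with 257·d ≡ 1 (mod 25800). Apply the extended Euclidean algorithm:
25800 = 100·257 + 100
257 = 2·100 + 57
100 = 1·57 + 43
57 = 1·43 + 14
43 = 3·14 + 1
14 = 14·1 + 0
Back-substitute:
1 = 43 − 3·14
1 = −3·57 + 4·43
1 = 4·100 − 7·57
1 = −7·257 + 18·100
1 = 18·25800 − 1807·257
So 257·(-1807) ≡ 1 (mod 25800), hence d ≡ -1807 ≡ 23993 (mod 25800).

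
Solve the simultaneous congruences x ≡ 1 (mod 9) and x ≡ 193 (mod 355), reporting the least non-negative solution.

2323

Write x = 1 + 9·k. Then 9·k ≡ 193 − 1 ≡ 192 (mod 355).
Need 9⁻¹ mod 355. Extended Euclid on (355, 9):
355 = 39*9 + 4
9 = 2*4 + 1
4 = 4*1 + 0
Back-substitute:
1 = 9 − 2·4
1 = −2·355 + 79·9
9⁻¹ ≡ 79 (mod 355), so k ≡ 79·192 ≡ 258 (mod 355).
x = 1 + 9·258 = 2323.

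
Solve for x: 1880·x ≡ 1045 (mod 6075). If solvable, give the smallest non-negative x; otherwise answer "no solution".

First find gcd(1880, 6075):
6075 = 3·1880 + 435
1880 = 4·435 + 140
435 = 3·140 + 15
140 = 9·15 + 5
15 = 3·5 + 0
gcd = 5 and 5 | 1045, so solutions exist. Divide through by 5: 376x ≡ 209 (mod 1215).
Now find 376⁻¹ mod 1215:
1215 = 3·376 + 87
376 = 4·87 + 28
87 = 3·28 + 3
28 = 9·3 + 1
3 = 3·1 + 0
Back-substitute:
1 = 28 − 9·3
1 = −9·87 + 28·28
1 = 28·376 − 121·87
1 = −121·1215 + 391·376
So 376⁻¹ ≡ 391 (mod 1215).
Then x ≡ 391·209 ≡ 314 (mod 1215); the smallest non-negative solution is x = 314.

314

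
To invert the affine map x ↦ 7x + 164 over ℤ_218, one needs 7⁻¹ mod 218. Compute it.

Extended Euclidean algorithm:
218 = 31*7 + 1
7 = 7*1 + 0
The gcd is 1. Working backward:
1 = 218 − 31·7
So 7·(-31) ≡ 1 (mod 218), and -31 ≡ 187 (mod 218).

187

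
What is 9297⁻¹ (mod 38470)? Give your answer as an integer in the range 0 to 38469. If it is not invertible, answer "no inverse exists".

gcd(38470, 9297) by repeated division:
38470 = 4·9297 + 1282
9297 = 7·1282 + 323
1282 = 3·323 + 313
323 = 1·313 + 10
313 = 31·10 + 3
10 = 3·3 + 1
3 = 3·1 + 0
gcd = 1, so the inverse exists. Back-substitute:
1 = 10 − 3·3
1 = −3·313 + 94·10
1 = 94·323 − 97·313
1 = −97·1282 + 385·323
1 = 385·9297 − 2792·1282
1 = −2792·38470 + 11553·9297
So 9297·11553 ≡ 1 (mod 38470).

11553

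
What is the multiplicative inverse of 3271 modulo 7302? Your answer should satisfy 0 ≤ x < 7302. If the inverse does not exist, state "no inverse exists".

gcd(7302, 3271) by repeated division:
7302 = 2·3271 + 760
3271 = 4·760 + 231
760 = 3·231 + 67
231 = 3·67 + 30
67 = 2·30 + 7
30 = 4·7 + 2
7 = 3·2 + 1
2 = 2·1 + 0
The gcd is 1. Working backward:
1 = 7 − 3·2
1 = −3·30 + 13·7
1 = 13·67 − 29·30
1 = −29·231 + 100·67
1 = 100·760 − 329·231
1 = −329·3271 + 1416·760
1 = 1416·7302 − 3161·3271
Hence 3271⁻¹ ≡ -3161 ≡ 4141 (mod 7302).

4141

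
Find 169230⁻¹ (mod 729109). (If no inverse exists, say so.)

Extended Euclidean algorithm:
729109 = 4*169230 + 52189
169230 = 3*52189 + 12663
52189 = 4*12663 + 1537
12663 = 8*1537 + 367
1537 = 4*367 + 69
367 = 5*69 + 22
69 = 3*22 + 3
22 = 7*3 + 1
3 = 3*1 + 0
The gcd is 1. Working backward:
1 = 22 − 7·3
1 = −7·69 + 22·22
1 = 22·367 − 117·69
1 = −117·1537 + 490·367
1 = 490·12663 − 4037·1537
1 = −4037·52189 + 16638·12663
1 = 16638·169230 − 53951·52189
1 = −53951·729109 + 232442·169230
So 169230·232442 ≡ 1 (mod 729109).

232442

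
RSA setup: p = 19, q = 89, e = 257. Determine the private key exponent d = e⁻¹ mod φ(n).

φ(n) = (p−1)(q−1) = 18·88 = 1584.
Need d with 257·d ≡ 1 (mod 1584). Apply the extended Euclidean algorithm:
1584 = 6×257 + 42
257 = 6×42 + 5
42 = 8×5 + 2
5 = 2×2 + 1
2 = 2×1 + 0
Back-substitute:
1 = 5 − 2·2
1 = −2·42 + 17·5
1 = 17·257 − 104·42
1 = −104·1584 + 641·257
So 257·641 ≡ 1 (mod 1584), hence d = 641.

641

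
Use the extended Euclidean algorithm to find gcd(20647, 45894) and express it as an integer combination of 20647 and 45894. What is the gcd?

1

Repeated division:
45894 = 2*20647 + 4600
20647 = 4*4600 + 2247
4600 = 2*2247 + 106
2247 = 21*106 + 21
106 = 5*21 + 1
21 = 21*1 + 0
gcd(20647, 45894) = 1.
Express as a combination:
1 = 106 − 5·21
1 = −5·2247 + 106·106
1 = 106·4600 − 217·2247
1 = −217·20647 + 974·4600
1 = 974·45894 − 2165·20647
So 1 = (974)·45894 + (-2165)·20647.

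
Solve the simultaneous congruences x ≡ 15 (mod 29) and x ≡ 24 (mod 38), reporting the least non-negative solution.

1088

Write x = 15 + 29·k. Then 29·k ≡ 24 − 15 ≡ 9 (mod 38).
Need 29⁻¹ mod 38. Extended Euclid on (38, 29):
38 = 1*29 + 9
29 = 3*9 + 2
9 = 4*2 + 1
2 = 2*1 + 0
Back-substitute:
1 = 9 − 4·2
1 = −4·29 + 13·9
1 = 13·38 − 17·29
29⁻¹ ≡ 21 (mod 38), so k ≡ 21·9 ≡ 37 (mod 38).
x = 15 + 29·37 = 1088.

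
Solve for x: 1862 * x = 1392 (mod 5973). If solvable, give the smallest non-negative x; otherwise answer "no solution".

First find gcd(1862, 5973):
5973 = 3*1862 + 387
1862 = 4*387 + 314
387 = 1*314 + 73
314 = 4*73 + 22
73 = 3*22 + 7
22 = 3*7 + 1
7 = 7*1 + 0
gcd = 1, so a unique solution mod 5973 exists.
Back-substitute for the Bézout coefficients:
1 = 22 − 3·7
1 = −3·73 + 10·22
1 = 10·314 − 43·73
1 = −43·387 + 53·314
1 = 53·1862 − 255·387
1 = −255·5973 + 818·1862
So 1862·(818) ≡ 1 (mod 5973), giving 1862⁻¹ ≡ 818.
x ≡ 1862⁻¹·1392 ≡ 818·1392 ≡ 3786 (mod 5973).

3786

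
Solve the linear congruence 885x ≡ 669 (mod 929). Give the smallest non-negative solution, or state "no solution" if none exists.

First find gcd(885, 929):
929 = 1×885 + 44
885 = 20×44 + 5
44 = 8×5 + 4
5 = 1×4 + 1
4 = 4×1 + 0
gcd = 1, so a unique solution mod 929 exists.
Back-substitute for the Bézout coefficients:
1 = 5 − 4
1 = −44 + 9·5
1 = 9·885 − 181·44
1 = −181·929 + 190·885
So 885·(190) ≡ 1 (mod 929), giving 885⁻¹ ≡ 190.
x ≡ 885⁻¹·669 ≡ 190·669 ≡ 766 (mod 929).

766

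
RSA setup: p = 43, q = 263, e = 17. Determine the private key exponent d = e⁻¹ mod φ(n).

φ(n) = (p−1)(q−1) = 42·262 = 11004.
Need d with 17·d ≡ 1 (mod 11004). Apply the extended Euclidean algorithm:
11004 = 647×17 + 5
17 = 3×5 + 2
5 = 2×2 + 1
2 = 2×1 + 0
Back-substitute:
1 = 5 − 2·2
1 = −2·17 + 7·5
1 = 7·11004 − 4531·17
So 17·(-4531) ≡ 1 (mod 11004), hence d ≡ -4531 ≡ 6473 (mod 11004).

6473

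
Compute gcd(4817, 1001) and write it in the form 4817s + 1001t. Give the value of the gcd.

1

Euclidean algorithm:
4817 = 4*1001 + 813
1001 = 1*813 + 188
813 = 4*188 + 61
188 = 3*61 + 5
61 = 12*5 + 1
5 = 5*1 + 0
gcd(4817, 1001) = 1.
Working backward:
1 = 61 − 12·5
1 = −12·188 + 37·61
1 = 37·813 − 160·188
1 = −160·1001 + 197·813
1 = 197·4817 − 948·1001
So 1 = (197)·4817 + (-948)·1001.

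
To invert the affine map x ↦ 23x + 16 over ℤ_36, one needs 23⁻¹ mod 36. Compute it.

Apply the Euclidean algorithm to 36 and 23:
36 = 1*23 + 13
23 = 1*13 + 10
13 = 1*10 + 3
10 = 3*3 + 1
3 = 3*1 + 0
The gcd is 1. Working backward:
1 = 10 − 3·3
1 = −3·13 + 4·10
1 = 4·23 − 7·13
1 = −7·36 + 11·23
So 23·11 ≡ 1 (mod 36).

11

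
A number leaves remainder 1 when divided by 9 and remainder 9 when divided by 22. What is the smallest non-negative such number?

163

Write x = 1 + 9·k. Then 9·k ≡ 9 − 1 ≡ 8 (mod 22).
Need 9⁻¹ mod 22. Extended Euclid on (22, 9):
22 = 2*9 + 4
9 = 2*4 + 1
4 = 4*1 + 0
Back-substitute:
1 = 9 − 2·4
1 = −2·22 + 5·9
9⁻¹ ≡ 5 (mod 22), so k ≡ 5·8 ≡ 18 (mod 22).
x = 1 + 9·18 = 163.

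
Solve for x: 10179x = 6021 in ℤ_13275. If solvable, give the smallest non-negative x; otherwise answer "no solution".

474

First find gcd(10179, 13275):
13275 = 1×10179 + 3096
10179 = 3×3096 + 891
3096 = 3×891 + 423
891 = 2×423 + 45
423 = 9×45 + 18
45 = 2×18 + 9
18 = 2×9 + 0
gcd = 9 and 9 | 6021, so solutions exist. Divide through by 9: 1131x ≡ 669 (mod 1475).
Now find 1131⁻¹ mod 1475:
1475 = 1*1131 + 344
1131 = 3*344 + 99
344 = 3*99 + 47
99 = 2*47 + 5
47 = 9*5 + 2
5 = 2*2 + 1
2 = 2*1 + 0
Back-substitute:
1 = 5 − 2·2
1 = −2·47 + 19·5
1 = 19·99 − 40·47
1 = −40·344 + 139·99
1 = 139·1131 − 457·344
1 = −457·1475 + 596·1131
So 1131⁻¹ ≡ 596 (mod 1475).
Then x ≡ 596·669 ≡ 474 (mod 1475); the smallest non-negative solution is x = 474.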